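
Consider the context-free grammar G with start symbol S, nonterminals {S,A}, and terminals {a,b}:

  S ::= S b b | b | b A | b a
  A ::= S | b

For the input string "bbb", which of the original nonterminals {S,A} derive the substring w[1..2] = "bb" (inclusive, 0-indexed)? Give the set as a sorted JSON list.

Convert to CNF:
  S -> S X3 | T0 A | T0 T1 | b
  A -> S X2 | T0 A | T0 T1 | b
  T0 -> b
  T1 -> a
  X2 -> T0 T0
  X3 -> T0 T0

CYK table (by increasing span) — only the sub-triangle for w[1..2]:
  T[1,1] 'b' = {A,S,T0}  orig:{A,S}
  T[2,2] 'b' = {A,S,T0}  orig:{A,S}
  T[1,2] 'bb' = {A,S,X2,X3}  orig:{A,S}

Original NTs in T[1,2] deriving "bb": ["A", "S"]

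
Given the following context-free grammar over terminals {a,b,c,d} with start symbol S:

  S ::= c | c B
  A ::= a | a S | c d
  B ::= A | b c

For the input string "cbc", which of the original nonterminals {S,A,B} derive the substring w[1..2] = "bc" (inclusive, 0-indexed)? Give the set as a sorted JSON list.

Convert to CNF:
  S -> T1 B | c
  A -> T0 S | T1 T2 | a
  B -> T0 S | T1 T2 | T3 T1 | a
  T0 -> a
  T1 -> c
  T2 -> d
  T3 -> b

CYK table (by increasing span) (cells [i..j] with 1 ≤ i ≤ j ≤ 2 only):
  T[1,1] 'b' = {T3}  orig:{}
  T[2,2] 'c' = {S,T1}  orig:{S}
  T[1,2] 'bc' = {B}

Original NTs in T[1,2] deriving "bc": ["B"]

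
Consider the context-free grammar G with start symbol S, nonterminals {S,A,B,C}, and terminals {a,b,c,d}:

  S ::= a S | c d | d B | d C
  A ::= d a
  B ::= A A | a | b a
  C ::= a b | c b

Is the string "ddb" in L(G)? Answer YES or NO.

CNF form of G:
  S -> T0 B | T0 C | T1 S | T3 T0
  A -> T0 T1
  B -> A A | T2 T1 | a
  C -> T1 T2 | T3 T2
  T0 -> d
  T1 -> a
  T2 -> b
  T3 -> c

Fill CYK table bottom-up:
  T[0,0] 'd' = {T0}  orig:{}
  T[1,1] 'd' = {T0}  orig:{}
  T[2,2] 'b' = {T2}  orig:{}
  T[0,1] 'dd' = ∅
  T[1,2] 'db' = ∅
  T[0,2] 'ddb' = ∅

S ∉ T[0,2] ⇒ NO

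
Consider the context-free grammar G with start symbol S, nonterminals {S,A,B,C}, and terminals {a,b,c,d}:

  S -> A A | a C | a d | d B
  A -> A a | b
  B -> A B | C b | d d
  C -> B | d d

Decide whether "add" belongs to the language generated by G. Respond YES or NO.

Convert to CNF:
  S -> A A | T0 C | T0 T2 | T2 B
  A -> A T0 | b
  B -> A B | C T1 | T2 T2
  C -> A B | C T1 | T2 T2
  T0 -> a
  T1 -> b
  T2 -> d

Fill CYK table bottom-up:
  [0..0]={T0}  "a"  orig:{}
  [1..1]={T2}  "d"  orig:{}
  [2..2]={T2}  "d"  orig:{}
  [0..1]={S}  "ad"
  [1..2]={B,C}  "dd"
  [0..2]={S}  "add"

S ∈ T[0,2] ⇒ YES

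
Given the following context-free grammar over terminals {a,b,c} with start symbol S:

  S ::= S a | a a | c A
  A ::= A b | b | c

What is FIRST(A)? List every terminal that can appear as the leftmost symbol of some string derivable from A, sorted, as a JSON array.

FIRST iteration:
pass 1:
  A via A→b: +{b}
  A via A→c: +{c}
  S via S→a a: +{a}
  S via S→c A: +{c}
  FIRST(S)={a,c}  FIRST(A)={b,c}
pass 2: done
  FIRST(S)={a,c}  FIRST(A)={b,c}

FIRST(A) = ["b", "c"]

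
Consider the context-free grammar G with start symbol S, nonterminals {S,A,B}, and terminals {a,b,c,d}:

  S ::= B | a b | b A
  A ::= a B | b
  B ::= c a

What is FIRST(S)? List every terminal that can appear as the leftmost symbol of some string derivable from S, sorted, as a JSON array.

FIRST sets, iterate to fixpoint:
round 1:
  A via A→a B: +{a}
  A via A→b: +{b}
  B via B→c a: +{c}
  S via S→B: +{c}
  S via S→a b: +{a}
  S via S→b A: +{b}
  S: {a,b,c}  A: {a,b}  B: {c}
round 2: — fixpoint
  S: {a,b,c}  A: {a,b}  B: {c}

FIRST(S) = ["a", "b", "c"]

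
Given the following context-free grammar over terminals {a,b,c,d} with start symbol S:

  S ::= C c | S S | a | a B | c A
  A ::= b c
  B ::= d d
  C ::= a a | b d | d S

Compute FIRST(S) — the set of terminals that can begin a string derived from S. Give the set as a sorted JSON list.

Compute FIRST by fixpoint:
iter 1:
  A via A→b c: +{b}
  B via B→d d: +{d}
  C via C→a a: +{a}
  C via C→b d: +{b}
  C via C→d S: +{d}
  S via S→C c: +{a,b,d}
  S via S→c A: +{c}
  S: {a,b,c,d}  A: {b}  B: {d}  C: {a,b,d}
iter 2: (stable)
  S: {a,b,c,d}  A: {b}  B: {d}  C: {a,b,d}

FIRST(S) = ["a", "b", "c", "d"]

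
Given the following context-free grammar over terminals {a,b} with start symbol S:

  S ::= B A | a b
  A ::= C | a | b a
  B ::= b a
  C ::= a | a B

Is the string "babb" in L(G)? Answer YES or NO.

CNF form of G:
  S -> B A | T0 T1
  A -> T0 B | T1 T0 | a
  B -> T1 T0
  C -> T0 B | a
  T0 -> a
  T1 -> b

CYK fill:
  T[0,0] 'b' = {T1}  orig:{}
  T[1,1] 'a' = {A,C,T0}  orig:{A,C}
  T[2,2] 'b' = {T1}  orig:{}
  T[3,3] 'b' = {T1}  orig:{}
  T[0,1] 'ba' = {A,B}
  T[1,2] 'ab' = {S}
  T[2,3] 'bb' = ∅
  T[0,2] 'bab' = ∅
  T[1,3] 'abb' = ∅
  T[0,3] 'babb' = ∅

S ∉ T[0,3] ⇒ NO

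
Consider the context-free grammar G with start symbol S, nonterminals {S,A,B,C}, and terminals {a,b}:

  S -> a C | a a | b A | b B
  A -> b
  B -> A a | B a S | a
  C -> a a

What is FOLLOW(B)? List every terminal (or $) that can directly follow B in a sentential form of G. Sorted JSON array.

FIRST iteration:
pass 1:
  A via A→b: +{b}
  B via B→A a: +{b}
  B via B→a: +{a}
  C via C→a a: +{a}
  S via S→a C: +{a}
  S via S→b A: +{b}
  FIRST[S]={a,b}  FIRST[A]={b}  FIRST[B]={a,b}  FIRST[C]={a}
pass 2: (stable)
  FIRST[S]={a,b}  FIRST[A]={b}  FIRST[B]={a,b}  FIRST[C]={a}

Compute FOLLOW by fixpoint:
initialize: $ ∈ FOLLOW(S)
pass 1:
  B→A a: FOLLOW(A) ⊇ FIRST(a) = {a}; new: +{a}
  B→B a S: FOLLOW(B) ⊇ FIRST(a) = {a}; new: +{a}
  B→B a S: FOLLOW(S) ⊇ FOLLOW(B) ⊇ {a}; new: +{a}
  S→a C: FOLLOW(C) ⊇ FOLLOW(S) ⊇ {$,a}; new: +{$,a}
  S→b A: FOLLOW(A) ⊇ FOLLOW(S) ⊇ {$,a}; new: +{$}
  S→b B: FOLLOW(B) ⊇ FOLLOW(S) ⊇ {$,a}; new: +{$}
  S: {$,a}  A: {$,a}  B: {$,a}  C: {$,a}
pass 2: — fixpoint
  S: {$,a}  A: {$,a}  B: {$,a}  C: {$,a}

FOLLOW(B) = ["$", "a"]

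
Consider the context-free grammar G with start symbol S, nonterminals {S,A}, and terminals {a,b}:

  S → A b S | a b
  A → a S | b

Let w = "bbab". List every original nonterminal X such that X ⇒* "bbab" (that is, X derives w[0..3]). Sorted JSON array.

CNF form of G:
  S -> A X2 | T0 T1
  A -> T0 S | b
  T0 -> a
  T1 -> b
  X2 -> T1 S

CYK table (by increasing span) — only the sub-triangle for w[0..3]:
  [0..0]={A,T1}  "b"  orig:{A}
  [1..1]={A,T1}  "b"  orig:{A}
  [2..2]={T0}  "a"  orig:{}
  [3..3]={A,T1}  "b"  orig:{A}
  [0..1]=∅  "bb"
  [1..2]=∅  "ba"
  [2..3]={S}  "ab"
  [0..2]=∅  "bba"
  [1..3]={X2}  "bab"  orig:{}
  [0..3]={S}  "bbab"

Original NTs in T[0,3] deriving "bbab": ["S"]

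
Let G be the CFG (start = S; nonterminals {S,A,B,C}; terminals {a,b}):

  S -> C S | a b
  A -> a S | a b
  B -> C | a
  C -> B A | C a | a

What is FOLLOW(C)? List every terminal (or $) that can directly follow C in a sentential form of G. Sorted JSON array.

FIRST sets, iterate to fixpoint:
round 1:
  A via A→a S: +{a}
  B via B→a: +{a}
  C via C→B A: +{a}
  S via S→C S: +{a}
  FIRST[S]={a}  FIRST[A]={a}  FIRST[B]={a}  FIRST[C]={a}
round 2: (stable)
  FIRST[S]={a}  FIRST[A]={a}  FIRST[B]={a}  FIRST[C]={a}

Compute FOLLOW by fixpoint:
seed FOLLOW(S) with $
iter 1:
  C→B A: FOLLOW(B) ⊇ FIRST(A) = {a}; new: +{a}
  C→C a: FOLLOW(C) ⊇ FIRST(a) = {a}; new: +{a}
  S: {$}  A: {}  B: {a}  C: {a}
iter 2:
  C→B A: FOLLOW(A) ⊇ FOLLOW(C) ⊇ {a}; new: +{a}
  S: {$}  A: {a}  B: {a}  C: {a}
iter 3:
  A→a S: FOLLOW(S) ⊇ FOLLOW(A) ⊇ {a}; new: +{a}
  S: {$,a}  A: {a}  B: {a}  C: {a}
iter 4: — fixpoint
  S: {$,a}  A: {a}  B: {a}  C: {a}

FOLLOW(C) = ["a"]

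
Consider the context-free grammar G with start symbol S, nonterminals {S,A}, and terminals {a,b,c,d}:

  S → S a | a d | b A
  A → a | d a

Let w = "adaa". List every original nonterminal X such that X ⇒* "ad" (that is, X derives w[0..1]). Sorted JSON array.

Convert to CNF:
  S -> S T1 | T1 T0 | T2 A
  A -> T0 T1 | a
  T0 -> d
  T1 -> a
  T2 -> b

Fill CYK table bottom-up, restricted to cells inside w[0..1]:
  T[0,0] 'a' = {A,T1}  orig:{A}
  T[1,1] 'd' = {T0}  orig:{}
  T[0,1] 'ad' = {S}

Original NTs in T[0,1] deriving "ad": ["S"]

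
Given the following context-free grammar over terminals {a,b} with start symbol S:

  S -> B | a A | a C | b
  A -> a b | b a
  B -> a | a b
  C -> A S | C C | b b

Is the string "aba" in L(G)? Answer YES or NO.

Convert to CNF:
  S -> T0 A | T0 C | T0 T1 | a | b
  A -> T0 T1 | T1 T0
  B -> T0 T1 | a
  C -> A S | C C | T1 T1
  T0 -> a
  T1 -> b

Fill CYK table bottom-up:
  T[0,0] 'a' = {B,S,T0}  orig:{B,S}
  T[1,1] 'b' = {S,T1}  orig:{S}
  T[2,2] 'a' = {B,S,T0}  orig:{B,S}
  T[0,1] 'ab' = {A,B,S}
  T[1,2] 'ba' = {A}
  T[0,2] 'aba' = {C,S}

S ∈ T[0,2] ⇒ YES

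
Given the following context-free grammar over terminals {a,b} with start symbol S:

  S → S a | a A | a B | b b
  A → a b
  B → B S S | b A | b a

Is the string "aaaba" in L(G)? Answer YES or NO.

Convert to CNF:
  S -> S T0 | T0 A | T0 B | T1 T1
  A -> T0 T1
  B -> B X2 | T1 A | T1 T0
  T0 -> a
  T1 -> b
  X2 -> S S

CYK fill:
  T[0,0] 'a' = {T0}  orig:{}
  T[1,1] 'a' = {T0}  orig:{}
  T[2,2] 'a' = {T0}  orig:{}
  T[3,3] 'b' = {T1}  orig:{}
  T[4,4] 'a' = {T0}  orig:{}
  T[0,1] 'aa' = ∅
  T[1,2] 'aa' = ∅
  T[2,3] 'ab' = {A}
  T[3,4] 'ba' = {B}
  T[0,2] 'aaa' = ∅
  T[1,3] 'aab' = {S}
  T[2,4] 'aba' = {S}
  T[0,3] 'aaab' = ∅
  T[1,4] 'aaba' = {S}
  T[0,4] 'aaaba' = ∅

S ∉ T[0,4] ⇒ NO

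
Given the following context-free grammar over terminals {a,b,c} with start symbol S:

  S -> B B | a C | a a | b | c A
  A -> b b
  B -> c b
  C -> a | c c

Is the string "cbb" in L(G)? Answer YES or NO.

CNF form of G:
  S -> B B | T1 A | T2 C | T2 T2 | b
  A -> T0 T0
  B -> T1 T0
  C -> T1 T1 | a
  T0 -> b
  T1 -> c
  T2 -> a

Fill CYK table bottom-up:
  T[0,0] 'c' = {T1}  orig:{}
  T[1,1] 'b' = {S,T0}  orig:{S}
  T[2,2] 'b' = {S,T0}  orig:{S}
  T[0,1] 'cb' = {B}
  T[1,2] 'bb' = {A}
  T[0,2] 'cbb' = {S}

S ∈ T[0,2] ⇒ YES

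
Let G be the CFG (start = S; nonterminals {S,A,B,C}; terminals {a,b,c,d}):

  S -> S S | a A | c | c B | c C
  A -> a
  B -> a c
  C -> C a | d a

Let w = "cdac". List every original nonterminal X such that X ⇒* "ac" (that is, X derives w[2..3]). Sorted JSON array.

Convert to CNF:
  S -> S S | T0 A | T1 B | T1 C | c
  A -> a
  B -> T0 T1
  C -> C T0 | T2 T0
  T0 -> a
  T1 -> c
  T2 -> d

Fill CYK table bottom-up — only the sub-triangle for w[2..3]:
  [2..2]={A,T0}  "a"  orig:{A}
  [3..3]={S,T1}  "c"  orig:{S}
  [2..3]={B}  "ac"

Original NTs in T[2,3] deriving "ac": ["B"]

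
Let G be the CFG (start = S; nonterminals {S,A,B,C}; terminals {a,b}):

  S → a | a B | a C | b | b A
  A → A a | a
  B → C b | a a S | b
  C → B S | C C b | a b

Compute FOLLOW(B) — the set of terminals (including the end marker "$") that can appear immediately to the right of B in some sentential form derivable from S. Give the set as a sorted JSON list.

FIRST iteration:
[1]
  A via A→a: +{a}
  B via B→a a S: +{a}
  B via B→b: +{b}
  C via C→B S: +{a,b}
  S via S→a: +{a}
  S via S→b: +{b}
  FIRST[S]={a,b}  FIRST[A]={a}  FIRST[B]={a,b}  FIRST[C]={a,b}
[2] (stable)
  FIRST[S]={a,b}  FIRST[A]={a}  FIRST[B]={a,b}  FIRST[C]={a,b}

FOLLOW iteration:
initialize: $ ∈ FOLLOW(S)
pass 1:
  A→A a: FOLLOW(A) ⊇ FIRST(a) = {a}; new: +{a}
  B→C b: FOLLOW(C) ⊇ FIRST(b) = {b}; new: +{b}
  C→B S: FOLLOW(B) ⊇ FIRST(S) = {a,b}; new: +{a,b}
  C→B S: FOLLOW(S) ⊇ FOLLOW(C) ⊇ {b}; new: +{b}
  C→C C b: FOLLOW(C) ⊇ FIRST(C) = {a,b}; new: +{a}
  S→a B: FOLLOW(B) ⊇ FOLLOW(S) ⊇ {$,b}; new: +{$}
  S→a C: FOLLOW(C) ⊇ FOLLOW(S) ⊇ {$,b}; new: +{$}
  S→b A: FOLLOW(A) ⊇ FOLLOW(S) ⊇ {$,b}; new: +{$,b}
  FOLLOW(S)={$,b}  FOLLOW(A)={$,a,b}  FOLLOW(B)={$,a,b}  FOLLOW(C)={$,a,b}
pass 2:
  B→a a S: FOLLOW(S) ⊇ FOLLOW(B) ⊇ {$,a,b}; new: +{a}
  FOLLOW(S)={$,a,b}  FOLLOW(A)={$,a,b}  FOLLOW(B)={$,a,b}  FOLLOW(C)={$,a,b}
pass 3: (no change)
  FOLLOW(S)={$,a,b}  FOLLOW(A)={$,a,b}  FOLLOW(B)={$,a,b}  FOLLOW(C)={$,a,b}

FOLLOW(B) = ["$", "a", "b"]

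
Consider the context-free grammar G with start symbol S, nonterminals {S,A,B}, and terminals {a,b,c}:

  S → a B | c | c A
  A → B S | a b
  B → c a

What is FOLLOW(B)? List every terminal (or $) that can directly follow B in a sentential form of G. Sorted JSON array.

FIRST iteration:
pass 1:
  A via A→a b: +{a}
  B via B→c a: +{c}
  S via S→a B: +{a}
  S via S→c: +{c}
  S: {a,c}  A: {a}  B: {c}
pass 2:
  A via A→B S: +{c}
  S: {a,c}  A: {a,c}  B: {c}
pass 3: (stable)
  S: {a,c}  A: {a,c}  B: {c}

Compute FOLLOW by fixpoint:
seed FOLLOW(S) with $
iter 1:
  A→B S: FOLLOW(B) ⊇ FIRST(S) = {a,c}; new: +{a,c}
  S→a B: FOLLOW(B) ⊇ FOLLOW(S) ⊇ {$}; new: +{$}
  S→c A: FOLLOW(A) ⊇ FOLLOW(S) ⊇ {$}; new: +{$}
  S: {$}  A: {$}  B: {$,a,c}
iter 2: done
  S: {$}  A: {$}  B: {$,a,c}

FOLLOW(B) = ["$", "a", "c"]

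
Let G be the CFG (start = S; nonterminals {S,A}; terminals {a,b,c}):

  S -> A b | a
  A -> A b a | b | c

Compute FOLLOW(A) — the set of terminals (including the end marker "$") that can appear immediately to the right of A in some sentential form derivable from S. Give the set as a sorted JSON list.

FIRST iteration:
pass 1:
  A via A→b: +{b}
  A via A→c: +{c}
  S via S→A b: +{b,c}
  S via S→a: +{a}
  FIRST(S)={a,b,c}  FIRST(A)={b,c}
pass 2: — fixpoint
  FIRST(S)={a,b,c}  FIRST(A)={b,c}

Compute FOLLOW by fixpoint:
initialize: $ ∈ FOLLOW(S)
iter 1:
  A→A b a: FOLLOW(A) ⊇ FIRST(b) = {b}; new: +{b}
  S: {$}  A: {b}
iter 2: done
  S: {$}  A: {b}

FOLLOW(A) = ["b"]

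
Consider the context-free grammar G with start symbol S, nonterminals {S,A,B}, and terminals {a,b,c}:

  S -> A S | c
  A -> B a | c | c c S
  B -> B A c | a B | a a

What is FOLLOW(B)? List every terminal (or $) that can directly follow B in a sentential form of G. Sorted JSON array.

Compute FIRST by fixpoint:
iter 1:
  A via A→c: +{c}
  B via B→a B: +{a}
  S via S→A S: +{c}
  FIRST(S)={c}  FIRST(A)={c}  FIRST(B)={a}
iter 2:
  A via A→B a: +{a}
  S via S→A S: +{a}
  FIRST(S)={a,c}  FIRST(A)={a,c}  FIRST(B)={a}
iter 3: — fixpoint
  FIRST(S)={a,c}  FIRST(A)={a,c}  FIRST(B)={a}

Compute FOLLOW by fixpoint:
FOLLOW(S) := {$}
pass 1:
  A→B a: FOLLOW(B) ⊇ FIRST(a) = {a}; new: +{a}
  B→B A c: FOLLOW(B) ⊇ FIRST(A) = {a,c}; new: +{c}
  B→B A c: FOLLOW(A) ⊇ FIRST(c) = {c}; new: +{c}
  S→A S: FOLLOW(A) ⊇ FIRST(S) = {a,c}; new: +{a}
  S: {$}  A: {a,c}  B: {a,c}
pass 2:
  A→c c S: FOLLOW(S) ⊇ FOLLOW(A) ⊇ {a,c}; new: +{a,c}
  S: {$,a,c}  A: {a,c}  B: {a,c}
pass 3: (no change)
  S: {$,a,c}  A: {a,c}  B: {a,c}

FOLLOW(B) = ["a", "c"]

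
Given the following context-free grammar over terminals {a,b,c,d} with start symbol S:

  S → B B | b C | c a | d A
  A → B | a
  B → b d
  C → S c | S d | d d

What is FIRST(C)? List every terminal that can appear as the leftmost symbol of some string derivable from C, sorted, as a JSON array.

FIRST iteration:
round 1:
  A via A→a: +{a}
  B via B→b d: +{b}
  C via C→d d: +{d}
  S via S→B B: +{b}
  S via S→c a: +{c}
  S via S→d A: +{d}
  FIRST(S)={b,c,d}  FIRST(A)={a}  FIRST(B)={b}  FIRST(C)={d}
round 2:
  A via A→B: +{b}
  C via C→S c: +{b,c}
  FIRST(S)={b,c,d}  FIRST(A)={a,b}  FIRST(B)={b}  FIRST(C)={b,c,d}
round 3: — fixpoint
  FIRST(S)={b,c,d}  FIRST(A)={a,b}  FIRST(B)={b}  FIRST(C)={b,c,d}

FIRST(C) = ["b", "c", "d"]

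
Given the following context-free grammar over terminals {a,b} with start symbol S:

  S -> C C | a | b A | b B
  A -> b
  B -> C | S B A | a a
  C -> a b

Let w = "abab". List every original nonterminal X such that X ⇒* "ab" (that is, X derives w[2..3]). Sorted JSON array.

Convert to CNF:
  S -> C C | T1 A | T1 B | a
  A -> b
  B -> S X2 | T0 T0 | T0 T1
  C -> T0 T1
  T0 -> a
  T1 -> b
  X2 -> B A

Fill CYK table bottom-up, restricted to cells inside w[2..3]:
  T[2,2] 'a' = {S,T0}  orig:{S}
  T[3,3] 'b' = {A,T1}  orig:{A}
  T[2,3] 'ab' = {B,C}

Original NTs in T[2,3] deriving "ab": ["B", "C"]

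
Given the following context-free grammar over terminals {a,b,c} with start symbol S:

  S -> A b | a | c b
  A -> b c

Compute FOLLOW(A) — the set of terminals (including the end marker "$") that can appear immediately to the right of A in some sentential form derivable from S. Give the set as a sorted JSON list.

FIRST sets, iterate to fixpoint:
iter 1:
  A via A→b c: +{b}
  S via S→A b: +{b}
  S via S→a: +{a}
  S via S→c b: +{c}
  FIRST(S)={a,b,c}  FIRST(A)={b}
iter 2: (stable)
  FIRST(S)={a,b,c}  FIRST(A)={b}

FOLLOW iteration:
seed FOLLOW(S) with $
round 1:
  S→A b: FOLLOW(A) ⊇ FIRST(b) = {b}; new: +{b}
  FOLLOW(S)={$}  FOLLOW(A)={b}
round 2: (stable)
  FOLLOW(S)={$}  FOLLOW(A)={b}

FOLLOW(A) = ["b"]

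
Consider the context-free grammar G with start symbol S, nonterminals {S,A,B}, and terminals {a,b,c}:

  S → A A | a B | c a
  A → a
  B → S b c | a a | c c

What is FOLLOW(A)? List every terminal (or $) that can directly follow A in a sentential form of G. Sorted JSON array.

FIRST sets, iterate to fixpoint:
[1]
  A via A→a: +{a}
  B via B→a a: +{a}
  B via B→c c: +{c}
  S via S→A A: +{a}
  S via S→c a: +{c}
  S: {a,c}  A: {a}  B: {a,c}
[2] (no change)
  S: {a,c}  A: {a}  B: {a,c}

Compute FOLLOW by fixpoint:
seed FOLLOW(S) with $
iter 1:
  B→S b c: FOLLOW(S) ⊇ FIRST(b) = {b}; new: +{b}
  S→A A: FOLLOW(A) ⊇ FIRST(A) = {a}; new: +{a}
  S→A A: FOLLOW(A) ⊇ FOLLOW(S) ⊇ {$,b}; new: +{$,b}
  S→a B: FOLLOW(B) ⊇ FOLLOW(S) ⊇ {$,b}; new: +{$,b}
  FOLLOW(S)={$,b}  FOLLOW(A)={$,a,b}  FOLLOW(B)={$,b}
iter 2: (no change)
  FOLLOW(S)={$,b}  FOLLOW(A)={$,a,b}  FOLLOW(B)={$,b}

FOLLOW(A) = ["$", "a", "b"]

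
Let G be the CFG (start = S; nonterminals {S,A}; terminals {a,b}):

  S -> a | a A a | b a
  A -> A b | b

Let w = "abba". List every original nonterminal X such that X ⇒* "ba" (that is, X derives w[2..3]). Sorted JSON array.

CNF form of G:
  S -> T0 T1 | T1 X2 | a
  A -> A T0 | b
  T0 -> b
  T1 -> a
  X2 -> A T1

CYK fill, restricted to cells inside w[2..3]:
  cell(2,2) b: {A,T0}  orig:{A}
  cell(3,3) a: {S,T1}  orig:{S}
  cell(2,3) ba: {S,X2}  orig:{S}

Original NTs in T[2,3] deriving "ba": ["S"]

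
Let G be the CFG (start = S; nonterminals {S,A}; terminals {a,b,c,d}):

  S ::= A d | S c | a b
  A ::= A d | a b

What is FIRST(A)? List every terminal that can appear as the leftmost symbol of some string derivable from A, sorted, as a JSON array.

FIRST iteration:
iter 1:
  A via A→a b: +{a}
  S via S→A d: +{a}
  S: {a}  A: {a}
iter 2: (no change)
  S: {a}  A: {a}

FIRST(A) = ["a"]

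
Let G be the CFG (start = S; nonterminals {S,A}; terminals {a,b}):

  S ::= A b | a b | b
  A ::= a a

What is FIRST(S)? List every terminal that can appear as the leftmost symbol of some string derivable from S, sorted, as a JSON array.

Compute FIRST by fixpoint:
round 1:
  A via A→a a: +{a}
  S via S→A b: +{a}
  S via S→b: +{b}
  S: {a,b}  A: {a}
round 2: done
  S: {a,b}  A: {a}

FIRST(S) = ["a", "b"]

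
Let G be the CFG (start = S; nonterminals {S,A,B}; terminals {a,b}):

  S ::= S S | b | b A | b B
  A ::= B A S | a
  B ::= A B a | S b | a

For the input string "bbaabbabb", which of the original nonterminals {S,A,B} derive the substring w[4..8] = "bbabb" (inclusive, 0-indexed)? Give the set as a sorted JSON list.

CNF form of G:
  S -> S S | T1 A | T1 B | b
  A -> B X2 | a
  B -> A X3 | S T1 | a
  T0 -> a
  T1 -> b
  X2 -> A S
  X3 -> B T0

Fill CYK table bottom-up, restricted to cells inside w[4..8]:
  T[4,4] 'b' = {S,T1}  orig:{S}
  T[5,5] 'b' = {S,T1}  orig:{S}
  T[6,6] 'a' = {A,B,T0}  orig:{A,B}
  T[7,7] 'b' = {S,T1}  orig:{S}
  T[8,8] 'b' = {S,T1}  orig:{S}
  T[4,5] 'bb' = {B,S}
  T[5,6] 'ba' = {S}
  T[6,7] 'ab' = {X2}  orig:{}
  T[7,8] 'bb' = {B,S}
  T[4,6] 'bba' = {S,X3}  orig:{S}
  T[5,7] 'bab' = {B,S}
  T[6,8] 'abb' = {X2}  orig:{}
  T[4,7] 'bbab' = {A,B,S}
  T[5,8] 'babb' = {B,S}
  T[4,8] 'bbabb' = {A,B,S,X2}  orig:{A,B,S}

Original NTs in T[4,8] deriving "bbabb": ["A", "B", "S"]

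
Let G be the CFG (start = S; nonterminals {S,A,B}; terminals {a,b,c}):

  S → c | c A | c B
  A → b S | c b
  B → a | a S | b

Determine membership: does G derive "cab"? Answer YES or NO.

Convert to CNF:
  S -> T1 A | T1 B | c
  A -> T0 S | T1 T0
  B -> T2 S | a | b
  T0 -> b
  T1 -> c
  T2 -> a

CYK fill:
  cell(0,0) c: {S,T1}  orig:{S}
  cell(1,1) a: {B,T2}  orig:{B}
  cell(2,2) b: {B,T0}  orig:{B}
  cell(0,1) ca: {S}
  cell(1,2) ab: ∅
  cell(0,2) cab: ∅

S ∉ T[0,2] ⇒ NO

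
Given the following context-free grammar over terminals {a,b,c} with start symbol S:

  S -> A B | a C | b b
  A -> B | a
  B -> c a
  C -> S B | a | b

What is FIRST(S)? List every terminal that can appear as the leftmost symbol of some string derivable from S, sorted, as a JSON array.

FIRST sets, iterate to fixpoint:
round 1:
  A via A→a: +{a}
  B via B→c a: +{c}
  C via C→a: +{a}
  C via C→b: +{b}
  S via S→A B: +{a}
  S via S→b b: +{b}
  FIRST[S]={a,b}  FIRST[A]={a}  FIRST[B]={c}  FIRST[C]={a,b}
round 2:
  A via A→B: +{c}
  S via S→A B: +{c}
  FIRST[S]={a,b,c}  FIRST[A]={a,c}  FIRST[B]={c}  FIRST[C]={a,b}
round 3:
  C via C→S B: +{c}
  FIRST[S]={a,b,c}  FIRST[A]={a,c}  FIRST[B]={c}  FIRST[C]={a,b,c}
round 4: (no change)
  FIRST[S]={a,b,c}  FIRST[A]={a,c}  FIRST[B]={c}  FIRST[C]={a,b,c}

FIRST(S) = ["a", "b", "c"]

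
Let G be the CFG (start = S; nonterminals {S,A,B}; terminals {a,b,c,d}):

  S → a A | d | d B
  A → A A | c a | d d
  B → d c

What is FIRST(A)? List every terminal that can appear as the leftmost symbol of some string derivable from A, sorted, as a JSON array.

FIRST iteration:
pass 1:
  A via A→c a: +{c}
  A via A→d d: +{d}
  B via B→d c: +{d}
  S via S→a A: +{a}
  S via S→d: +{d}
  FIRST(S)={a,d}  FIRST(A)={c,d}  FIRST(B)={d}
pass 2: done
  FIRST(S)={a,d}  FIRST(A)={c,d}  FIRST(B)={d}

FIRST(A) = ["c", "d"]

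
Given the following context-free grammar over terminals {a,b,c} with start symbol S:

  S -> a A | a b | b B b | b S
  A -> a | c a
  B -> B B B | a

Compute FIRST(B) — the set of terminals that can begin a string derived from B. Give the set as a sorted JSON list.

FIRST sets, iterate to fixpoint:
[1]
  A via A→a: +{a}
  A via A→c a: +{c}
  B via B→a: +{a}
  S via S→a A: +{a}
  S via S→b B b: +{b}
  FIRST(S)={a,b}  FIRST(A)={a,c}  FIRST(B)={a}
[2] — fixpoint
  FIRST(S)={a,b}  FIRST(A)={a,c}  FIRST(B)={a}

FIRST(B) = ["a"]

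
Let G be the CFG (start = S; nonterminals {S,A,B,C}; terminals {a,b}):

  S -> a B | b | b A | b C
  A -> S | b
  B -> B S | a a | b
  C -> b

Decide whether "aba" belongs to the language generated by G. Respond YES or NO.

Convert to CNF:
  S -> T0 B | T1 A | T1 C | b
  A -> T0 B | T1 A | T1 C | b
  B -> B S | T0 T0 | b
  C -> b
  T0 -> a
  T1 -> b

Fill CYK table bottom-up:
  [0..0]={T0}  "a"  orig:{}
  [1..1]={A,B,C,S,T1}  "b"  orig:{A,B,C,S}
  [2..2]={T0}  "a"  orig:{}
  [0..1]={A,S}  "ab"
  [1..2]=∅  "ba"
  [0..2]=∅  "aba"

S ∉ T[0,2] ⇒ NO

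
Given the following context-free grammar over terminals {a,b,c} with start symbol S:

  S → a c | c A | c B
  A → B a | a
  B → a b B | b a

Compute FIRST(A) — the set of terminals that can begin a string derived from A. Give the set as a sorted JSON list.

Compute FIRST by fixpoint:
pass 1:
  A via A→a: +{a}
  B via B→a b B: +{a}
  B via B→b a: +{b}
  S via S→a c: +{a}
  S via S→c A: +{c}
  FIRST(S)={a,c}  FIRST(A)={a}  FIRST(B)={a,b}
pass 2:
  A via A→B a: +{b}
  FIRST(S)={a,c}  FIRST(A)={a,b}  FIRST(B)={a,b}
pass 3: (no change)
  FIRST(S)={a,c}  FIRST(A)={a,b}  FIRST(B)={a,b}

FIRST(A) = ["a", "b"]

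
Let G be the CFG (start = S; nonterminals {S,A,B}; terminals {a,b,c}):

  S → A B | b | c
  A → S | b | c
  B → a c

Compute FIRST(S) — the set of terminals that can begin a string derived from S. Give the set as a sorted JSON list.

FIRST iteration:
pass 1:
  A via A→b: +{b}
  A via A→c: +{c}
  B via B→a c: +{a}
  S via S→A B: +{b,c}
  S: {b,c}  A: {b,c}  B: {a}
pass 2: (stable)
  S: {b,c}  A: {b,c}  B: {a}

FIRST(S) = ["b", "c"]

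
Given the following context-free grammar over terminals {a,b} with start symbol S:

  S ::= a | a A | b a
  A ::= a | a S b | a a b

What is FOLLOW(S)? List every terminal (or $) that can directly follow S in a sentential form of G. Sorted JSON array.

Compute FIRST by fixpoint:
[1]
  A via A→a: +{a}
  S via S→a: +{a}
  S via S→b a: +{b}
  FIRST[S]={a,b}  FIRST[A]={a}
[2] — fixpoint
  FIRST[S]={a,b}  FIRST[A]={a}

Compute FOLLOW by fixpoint:
FOLLOW(S) := {$}
pass 1:
  A→a S b: FOLLOW(S) ⊇ FIRST(b) = {b}; new: +{b}
  S→a A: FOLLOW(A) ⊇ FOLLOW(S) ⊇ {$,b}; new: +{$,b}
  S: {$,b}  A: {$,b}
pass 2: (stable)
  S: {$,b}  A: {$,b}

FOLLOW(S) = ["$", "b"]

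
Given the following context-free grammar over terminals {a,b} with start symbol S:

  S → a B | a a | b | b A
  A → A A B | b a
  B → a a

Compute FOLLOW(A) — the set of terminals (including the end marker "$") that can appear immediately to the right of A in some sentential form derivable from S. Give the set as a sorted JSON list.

FIRST iteration:
[1]
  A via A→b a: +{b}
  B via B→a a: +{a}
  S via S→a B: +{a}
  S via S→b: +{b}
  FIRST[S]={a,b}  FIRST[A]={b}  FIRST[B]={a}
[2] (stable)
  FIRST[S]={a,b}  FIRST[A]={b}  FIRST[B]={a}

FOLLOW iteration:
initialize: $ ∈ FOLLOW(S)
pass 1:
  A→A A B: FOLLOW(A) ⊇ FIRST(A) = {b}; new: +{b}
  A→A A B: FOLLOW(A) ⊇ FIRST(B) = {a}; new: +{a}
  A→A A B: FOLLOW(B) ⊇ FOLLOW(A) ⊇ {a,b}; new: +{a,b}
  S→a B: FOLLOW(B) ⊇ FOLLOW(S) ⊇ {$}; new: +{$}
  S→b A: FOLLOW(A) ⊇ FOLLOW(S) ⊇ {$}; new: +{$}
  FOLLOW(S)={$}  FOLLOW(A)={$,a,b}  FOLLOW(B)={$,a,b}
pass 2: (no change)
  FOLLOW(S)={$}  FOLLOW(A)={$,a,b}  FOLLOW(B)={$,a,b}

FOLLOW(A) = ["$", "a", "b"]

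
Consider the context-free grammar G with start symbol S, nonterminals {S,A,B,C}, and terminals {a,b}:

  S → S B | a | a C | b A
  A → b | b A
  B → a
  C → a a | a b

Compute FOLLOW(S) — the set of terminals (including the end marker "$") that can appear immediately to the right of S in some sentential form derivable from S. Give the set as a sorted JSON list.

FIRST sets, iterate to fixpoint:
[1]
  A via A→b: +{b}
  B via B→a: +{a}
  C via C→a a: +{a}
  S via S→a: +{a}
  S via S→b A: +{b}
  S: {a,b}  A: {b}  B: {a}  C: {a}
[2] (stable)
  S: {a,b}  A: {b}  B: {a}  C: {a}

Compute FOLLOW by fixpoint:
seed FOLLOW(S) with $
round 1:
  S→S B: FOLLOW(S) ⊇ FIRST(B) = {a}; new: +{a}
  S→S B: FOLLOW(B) ⊇ FOLLOW(S) ⊇ {$,a}; new: +{$,a}
  S→a C: FOLLOW(C) ⊇ FOLLOW(S) ⊇ {$,a}; new: +{$,a}
  S→b A: FOLLOW(A) ⊇ FOLLOW(S) ⊇ {$,a}; new: +{$,a}
  S: {$,a}  A: {$,a}  B: {$,a}  C: {$,a}
round 2: (no change)
  S: {$,a}  A: {$,a}  B: {$,a}  C: {$,a}

FOLLOW(S) = ["$", "a"]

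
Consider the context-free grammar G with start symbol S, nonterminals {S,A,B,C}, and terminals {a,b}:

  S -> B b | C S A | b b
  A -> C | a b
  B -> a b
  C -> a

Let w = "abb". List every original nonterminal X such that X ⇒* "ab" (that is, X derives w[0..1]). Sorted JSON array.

Convert to CNF:
  S -> B T1 | C X2 | T1 T1
  A -> T0 T1 | a
  B -> T0 T1
  C -> a
  T0 -> a
  T1 -> b
  X2 -> S A

CYK fill, restricted to cells inside w[0..1]:
  T[0,0] 'a' = {A,C,T0}  orig:{A,C}
  T[1,1] 'b' = {T1}  orig:{}
  T[0,1] 'ab' = {A,B}

Original NTs in T[0,1] deriving "ab": ["A", "B"]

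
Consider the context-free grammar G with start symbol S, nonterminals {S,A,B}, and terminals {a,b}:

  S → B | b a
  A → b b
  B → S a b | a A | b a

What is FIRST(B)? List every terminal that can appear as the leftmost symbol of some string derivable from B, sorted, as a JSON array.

Compute FIRST by fixpoint:
[1]
  A via A→b b: +{b}
  B via B→a A: +{a}
  B via B→b a: +{b}
  S via S→B: +{a,b}
  FIRST(S)={a,b}  FIRST(A)={b}  FIRST(B)={a,b}
[2] (stable)
  FIRST(S)={a,b}  FIRST(A)={b}  FIRST(B)={a,b}

FIRST(B) = ["a", "b"]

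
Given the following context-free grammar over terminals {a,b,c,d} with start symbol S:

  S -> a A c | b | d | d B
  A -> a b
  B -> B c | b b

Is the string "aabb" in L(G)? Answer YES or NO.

CNF form of G:
  S -> T0 X4 | T3 B | b | d
  A -> T0 T1
  B -> B T2 | T1 T1
  T0 -> a
  T1 -> b
  T2 -> c
  T3 -> d
  X4 -> A T2

CYK fill:
  cell(0,0) a: {T0}  orig:{}
  cell(1,1) a: {T0}  orig:{}
  cell(2,2) b: {S,T1}  orig:{S}
  cell(3,3) b: {S,T1}  orig:{S}
  cell(0,1) aa: ∅
  cell(1,2) ab: {A}
  cell(2,3) bb: {B}
  cell(0,2) aab: ∅
  cell(1,3) abb: ∅
  cell(0,3) aabb: ∅

S ∉ T[0,3] ⇒ NO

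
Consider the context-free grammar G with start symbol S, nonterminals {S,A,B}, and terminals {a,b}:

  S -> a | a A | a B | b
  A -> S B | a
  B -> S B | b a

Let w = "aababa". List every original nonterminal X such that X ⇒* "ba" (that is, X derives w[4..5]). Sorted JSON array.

CNF form of G:
  S -> T1 A | T1 B | a | b
  A -> S B | a
  B -> S B | T0 T1
  T0 -> b
  T1 -> a

CYK fill (cells [i..j] with 4 ≤ i ≤ j ≤ 5 only):
  [4..4]={S,T0}  "b"  orig:{S}
  [5..5]={A,S,T1}  "a"  orig:{A,S}
  [4..5]={B}  "ba"

Original NTs in T[4,5] deriving "ba": ["B"]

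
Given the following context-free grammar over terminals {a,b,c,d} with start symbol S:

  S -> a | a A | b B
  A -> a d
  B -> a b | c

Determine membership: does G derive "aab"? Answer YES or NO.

Convert to CNF:
  S -> T0 A | T2 B | a
  A -> T0 T1
  B -> T0 T2 | c
  T0 -> a
  T1 -> d
  T2 -> b

CYK table (by increasing span):
  cell(0,0) a: {S,T0}  orig:{S}
  cell(1,1) a: {S,T0}  orig:{S}
  cell(2,2) b: {T2}  orig:{}
  cell(0,1) aa: ∅
  cell(1,2) ab: {B}
  cell(0,2) aab: ∅

S ∉ T[0,2] ⇒ NO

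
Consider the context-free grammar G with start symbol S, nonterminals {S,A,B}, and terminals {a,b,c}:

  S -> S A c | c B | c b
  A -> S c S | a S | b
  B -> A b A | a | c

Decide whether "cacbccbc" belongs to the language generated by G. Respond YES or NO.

CNF form of G:
  S -> S X5 | T0 B | T0 T2
  A -> S X3 | T1 S | b
  B -> A X4 | a | c
  T0 -> c
  T1 -> a
  T2 -> b
  X3 -> T0 S
  X4 -> T2 A
  X5 -> A T0

Fill CYK table bottom-up:
  [0..0]={B,T0}  "c"  orig:{B}
  [1..1]={B,T1}  "a"  orig:{B}
  [2..2]={B,T0}  "c"  orig:{B}
  [3..3]={A,T2}  "b"  orig:{A}
  [4..4]={B,T0}  "c"  orig:{B}
  [5..5]={B,T0}  "c"  orig:{B}
  [6..6]={A,T2}  "b"  orig:{A}
  [7..7]={B,T0}  "c"  orig:{B}
  [0..1]={S}  "ca"
  [1..2]=∅  "ac"
  [2..3]={S}  "cb"
  [3..4]={X5}  "bc"  orig:{}
  [4..5]={S}  "cc"
  [5..6]={S}  "cb"
  [6..7]={X5}  "bc"  orig:{}
  [0..2]=∅  "cac"
  [1..3]={A}  "acb"
  [2..4]=∅  "cbc"
  [3..5]=∅  "bcc"
  [4..6]={X3}  "ccb"  orig:{}
  [5..7]=∅  "cbc"
  [0..3]=∅  "cacb"
  [1..4]={X5}  "acbc"  orig:{}
  [2..5]=∅  "cbcc"
  [3..6]=∅  "bccb"
  [4..7]={S}  "ccbc"
  [0..4]=∅  "cacbc"
  [1..5]=∅  "acbcc"
  [2..6]={A}  "cbccb"
  [3..7]=∅  "bccbc"
  [0..5]=∅  "cacbcc"
  [1..6]=∅  "acbccb"
  [2..7]={X5}  "cbccbc"  orig:{}
  [0..6]=∅  "cacbccb"
  [1..7]=∅  "acbccbc"
  [0..7]={S}  "cacbccbc"

S ∈ T[0,7] ⇒ YES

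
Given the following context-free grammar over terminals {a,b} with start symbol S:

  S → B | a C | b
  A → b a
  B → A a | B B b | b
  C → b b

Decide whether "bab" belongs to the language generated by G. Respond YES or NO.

Convert to CNF:
  S -> A T1 | B X3 | T1 C | b
  A -> T0 T1
  B -> A T1 | B X2 | b
  C -> T0 T0
  T0 -> b
  T1 -> a
  X2 -> B T0
  X3 -> B T0

Fill CYK table bottom-up:
  [0..0]={B,S,T0}  "b"  orig:{B,S}
  [1..1]={T1}  "a"  orig:{}
  [2..2]={B,S,T0}  "b"  orig:{B,S}
  [0..1]={A}  "ba"
  [1..2]=∅  "ab"
  [0..2]=∅  "bab"

S ∉ T[0,2] ⇒ NO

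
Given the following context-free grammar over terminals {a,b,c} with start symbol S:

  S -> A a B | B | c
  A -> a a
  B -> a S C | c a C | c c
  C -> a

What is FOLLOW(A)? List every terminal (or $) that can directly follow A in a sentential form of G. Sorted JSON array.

FIRST sets, iterate to fixpoint:
[1]
  A via A→a a: +{a}
  B via B→a S C: +{a}
  B via B→c a C: +{c}
  C via C→a: +{a}
  S via S→A a B: +{a}
  S via S→B: +{c}
  FIRST(S)={a,c}  FIRST(A)={a}  FIRST(B)={a,c}  FIRST(C)={a}
[2] done
  FIRST(S)={a,c}  FIRST(A)={a}  FIRST(B)={a,c}  FIRST(C)={a}

FOLLOW sets:
initialize: $ ∈ FOLLOW(S)
pass 1:
  B→a S C: FOLLOW(S) ⊇ FIRST(C) = {a}; new: +{a}
  S→A a B: FOLLOW(A) ⊇ FIRST(a) = {a}; new: +{a}
  S→A a B: FOLLOW(B) ⊇ FOLLOW(S) ⊇ {$,a}; new: +{$,a}
  FOLLOW[S]={$,a}  FOLLOW[A]={a}  FOLLOW[B]={$,a}  FOLLOW[C]={}
pass 2:
  B→a S C: FOLLOW(C) ⊇ FOLLOW(B) ⊇ {$,a}; new: +{$,a}
  FOLLOW[S]={$,a}  FOLLOW[A]={a}  FOLLOW[B]={$,a}  FOLLOW[C]={$,a}
pass 3: done
  FOLLOW[S]={$,a}  FOLLOW[A]={a}  FOLLOW[B]={$,a}  FOLLOW[C]={$,a}

FOLLOW(A) = ["a"]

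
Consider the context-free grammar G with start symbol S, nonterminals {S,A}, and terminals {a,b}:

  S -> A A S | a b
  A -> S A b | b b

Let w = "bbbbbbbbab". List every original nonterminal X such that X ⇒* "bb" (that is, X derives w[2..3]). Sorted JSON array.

CNF form of G:
  S -> A X3 | T1 T0
  A -> S X2 | T0 T0
  T0 -> b
  T1 -> a
  X2 -> A T0
  X3 -> A S

CYK fill, restricted to cells inside w[2..3]:
  cell(2,2) b: {T0}  orig:{}
  cell(3,3) b: {T0}  orig:{}
  cell(2,3) bb: {A}

Original NTs in T[2,3] deriving "bb": ["A"]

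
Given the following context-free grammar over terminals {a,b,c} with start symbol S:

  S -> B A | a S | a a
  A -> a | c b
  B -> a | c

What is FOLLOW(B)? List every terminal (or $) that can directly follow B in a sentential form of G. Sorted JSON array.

FIRST iteration:
round 1:
  A via A→a: +{a}
  A via A→c b: +{c}
  B via B→a: +{a}
  B via B→c: +{c}
  S via S→B A: +{a,c}
  FIRST[S]={a,c}  FIRST[A]={a,c}  FIRST[B]={a,c}
round 2: (no change)
  FIRST[S]={a,c}  FIRST[A]={a,c}  FIRST[B]={a,c}

FOLLOW iteration:
seed FOLLOW(S) with $
round 1:
  S→B A: FOLLOW(B) ⊇ FIRST(A) = {a,c}; new: +{a,c}
  S→B A: FOLLOW(A) ⊇ FOLLOW(S) ⊇ {$}; new: +{$}
  FOLLOW(S)={$}  FOLLOW(A)={$}  FOLLOW(B)={a,c}
round 2: — fixpoint
  FOLLOW(S)={$}  FOLLOW(A)={$}  FOLLOW(B)={a,c}

FOLLOW(B) = ["a", "c"]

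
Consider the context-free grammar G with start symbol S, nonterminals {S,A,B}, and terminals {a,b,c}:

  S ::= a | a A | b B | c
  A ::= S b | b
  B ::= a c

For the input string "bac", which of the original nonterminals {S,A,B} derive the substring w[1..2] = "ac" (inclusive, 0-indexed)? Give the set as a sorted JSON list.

CNF form of G:
  S -> T0 B | T1 A | a | c
  A -> S T0 | b
  B -> T1 T2
  T0 -> b
  T1 -> a
  T2 -> c

Fill CYK table bottom-up (cells [i..j] with 1 ≤ i ≤ j ≤ 2 only):
  [1..1]={S,T1}  "a"  orig:{S}
  [2..2]={S,T2}  "c"  orig:{S}
  [1..2]={B}  "ac"

Original NTs in T[1,2] deriving "ac": ["B"]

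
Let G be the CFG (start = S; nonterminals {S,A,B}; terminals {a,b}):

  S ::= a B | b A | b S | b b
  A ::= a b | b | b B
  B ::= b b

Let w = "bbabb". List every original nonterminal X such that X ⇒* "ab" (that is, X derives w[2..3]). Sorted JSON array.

Convert to CNF:
  S -> T0 B | T1 A | T1 S | T1 T1
  A -> T0 T1 | T1 B | b
  B -> T1 T1
  T0 -> a
  T1 -> b

Fill CYK table bottom-up (cells [i..j] with 2 ≤ i ≤ j ≤ 3 only):
  [2..2]={T0}  "a"  orig:{}
  [3..3]={A,T1}  "b"  orig:{A}
  [2..3]={A}  "ab"

Original NTs in T[2,3] deriving "ab": ["A"]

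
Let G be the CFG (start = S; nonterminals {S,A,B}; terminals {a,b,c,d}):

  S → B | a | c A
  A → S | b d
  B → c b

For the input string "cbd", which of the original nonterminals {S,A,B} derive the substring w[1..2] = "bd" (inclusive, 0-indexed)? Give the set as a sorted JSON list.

CNF form of G:
  S -> T2 A | T2 T0 | a
  A -> T0 T1 | T2 A | T2 T0 | a
  B -> T2 T0
  T0 -> b
  T1 -> d
  T2 -> c

Fill CYK table bottom-up — only the sub-triangle for w[1..2]:
  [1..1]={T0}  "b"  orig:{}
  [2..2]={T1}  "d"  orig:{}
  [1..2]={A}  "bd"

Original NTs in T[1,2] deriving "bd": ["A"]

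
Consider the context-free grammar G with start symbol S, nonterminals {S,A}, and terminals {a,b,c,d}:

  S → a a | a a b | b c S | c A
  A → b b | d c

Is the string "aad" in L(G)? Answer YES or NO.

CNF form of G:
  S -> T0 X5 | T2 A | T3 T3 | T3 X4
  A -> T0 T0 | T1 T2
  T0 -> b
  T1 -> d
  T2 -> c
  T3 -> a
  X4 -> T3 T0
  X5 -> T2 S

CYK fill:
  cell(0,0) a: {T3}  orig:{}
  cell(1,1) a: {T3}  orig:{}
  cell(2,2) d: {T1}  orig:{}
  cell(0,1) aa: {S}
  cell(1,2) ad: ∅
  cell(0,2) aad: ∅

S ∉ T[0,2] ⇒ NO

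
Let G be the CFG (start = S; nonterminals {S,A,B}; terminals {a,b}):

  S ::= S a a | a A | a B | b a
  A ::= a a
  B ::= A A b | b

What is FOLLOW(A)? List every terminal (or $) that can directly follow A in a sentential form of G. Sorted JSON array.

FIRST sets, iterate to fixpoint:
iter 1:
  A via A→a a: +{a}
  B via B→A A b: +{a}
  B via B→b: +{b}
  S via S→a A: +{a}
  S via S→b a: +{b}
  S: {a,b}  A: {a}  B: {a,b}
iter 2: done
  S: {a,b}  A: {a}  B: {a,b}

Compute FOLLOW by fixpoint:
FOLLOW(S) := {$}
iter 1:
  B→A A b: FOLLOW(A) ⊇ FIRST(A) = {a}; new: +{a}
  B→A A b: FOLLOW(A) ⊇ FIRST(b) = {b}; new: +{b}
  S→S a a: FOLLOW(S) ⊇ FIRST(a) = {a}; new: +{a}
  S→a A: FOLLOW(A) ⊇ FOLLOW(S) ⊇ {$,a}; new: +{$}
  S→a B: FOLLOW(B) ⊇ FOLLOW(S) ⊇ {$,a}; new: +{$,a}
  FOLLOW(S)={$,a}  FOLLOW(A)={$,a,b}  FOLLOW(B)={$,a}
iter 2: — fixpoint
  FOLLOW(S)={$,a}  FOLLOW(A)={$,a,b}  FOLLOW(B)={$,a}

FOLLOW(A) = ["$", "a", "b"]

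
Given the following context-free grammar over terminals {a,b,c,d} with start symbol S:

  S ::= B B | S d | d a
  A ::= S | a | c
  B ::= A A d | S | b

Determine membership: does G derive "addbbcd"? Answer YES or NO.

CNF form of G:
  S -> B B | S T0 | T0 T1
  A -> B B | S T0 | T0 T1 | a | c
  B -> A X2 | B B | S T0 | T0 T1 | b
  T0 -> d
  T1 -> a
  X2 -> A T0

CYK fill:
  T[0,0] 'a' = {A,T1}  orig:{A}
  T[1,1] 'd' = {T0}  orig:{}
  T[2,2] 'd' = {T0}  orig:{}
  T[3,3] 'b' = {B}
  T[4,4] 'b' = {B}
  T[5,5] 'c' = {A}
  T[6,6] 'd' = {T0}  orig:{}
  T[0,1] 'ad' = {X2}  orig:{}
  T[1,2] 'dd' = ∅
  T[2,3] 'db' = ∅
  T[3,4] 'bb' = {A,B,S}
  T[4,5] 'bc' = ∅
  T[5,6] 'cd' = {X2}  orig:{}
  T[0,2] 'add' = ∅
  T[1,3] 'ddb' = ∅
  T[2,4] 'dbb' = ∅
  T[3,5] 'bbc' = ∅
  T[4,6] 'bcd' = ∅
  T[0,3] 'addb' = ∅
  T[1,4] 'ddbb' = ∅
  T[2,5] 'dbbc' = ∅
  T[3,6] 'bbcd' = {B}
  T[0,4] 'addbb' = ∅
  T[1,5] 'ddbbc' = ∅
  T[2,6] 'dbbcd' = ∅
  T[0,5] 'addbbc' = ∅
  T[1,6] 'ddbbcd' = ∅
  T[0,6] 'addbbcd' = ∅

S ∉ T[0,6] ⇒ NO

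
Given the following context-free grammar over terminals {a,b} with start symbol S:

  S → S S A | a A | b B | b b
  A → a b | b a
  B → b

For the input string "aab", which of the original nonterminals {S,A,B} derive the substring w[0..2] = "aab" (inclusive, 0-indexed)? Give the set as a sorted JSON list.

Convert to CNF:
  S -> S X2 | T0 A | T1 B | T1 T1
  A -> T0 T1 | T1 T0
  B -> b
  T0 -> a
  T1 -> b
  X2 -> S A

CYK table (by increasing span) (cells [i..j] with 0 ≤ i ≤ j ≤ 2 only):
  T[0,0] 'a' = {T0}  orig:{}
  T[1,1] 'a' = {T0}  orig:{}
  T[2,2] 'b' = {B,T1}  orig:{B}
  T[0,1] 'aa' = ∅
  T[1,2] 'ab' = {A}
  T[0,2] 'aab' = {S}

Original NTs in T[0,2] deriving "aab": ["S"]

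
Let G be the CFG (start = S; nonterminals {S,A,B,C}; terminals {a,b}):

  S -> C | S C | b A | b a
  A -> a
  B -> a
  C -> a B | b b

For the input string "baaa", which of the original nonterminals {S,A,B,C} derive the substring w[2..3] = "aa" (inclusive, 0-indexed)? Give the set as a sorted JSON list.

CNF form of G:
  S -> S C | T0 B | T1 A | T1 T0 | T1 T1
  A -> a
  B -> a
  C -> T0 B | T1 T1
  T0 -> a
  T1 -> b

CYK table (by increasing span) — only the sub-triangle for w[2..3]:
  cell(2,2) a: {A,B,T0}  orig:{A,B}
  cell(3,3) a: {A,B,T0}  orig:{A,B}
  cell(2,3) aa: {C,S}

Original NTs in T[2,3] deriving "aa": ["C", "S"]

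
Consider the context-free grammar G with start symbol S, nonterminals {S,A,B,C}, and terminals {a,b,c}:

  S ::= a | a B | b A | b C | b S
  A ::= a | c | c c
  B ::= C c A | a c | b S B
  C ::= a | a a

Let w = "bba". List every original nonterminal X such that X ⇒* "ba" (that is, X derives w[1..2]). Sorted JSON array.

CNF form of G:
  S -> T1 B | T2 A | T2 C | T2 S | a
  A -> T0 T0 | a | c
  B -> C X3 | T1 T0 | T2 X4
  C -> T1 T1 | a
  T0 -> c
  T1 -> a
  T2 -> b
  X3 -> T0 A
  X4 -> S B

CYK table (by increasing span) (cells [i..j] with 1 ≤ i ≤ j ≤ 2 only):
  cell(1,1) b: {T2}  orig:{}
  cell(2,2) a: {A,C,S,T1}  orig:{A,C,S}
  cell(1,2) ba: {S}

Original NTs in T[1,2] deriving "ba": ["S"]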